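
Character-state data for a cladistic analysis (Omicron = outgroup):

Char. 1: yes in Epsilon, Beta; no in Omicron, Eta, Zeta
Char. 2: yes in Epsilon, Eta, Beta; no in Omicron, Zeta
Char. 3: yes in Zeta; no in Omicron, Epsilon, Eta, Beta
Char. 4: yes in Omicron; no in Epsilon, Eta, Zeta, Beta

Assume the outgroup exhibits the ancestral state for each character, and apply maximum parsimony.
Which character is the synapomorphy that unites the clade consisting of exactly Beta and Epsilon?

Character polarity is set by the outgroup: the derived state is whichever differs from the outgroup's state, so for Char. 4 the derived state is 'no', and for the remaining characters it is 'yes'.
Char. 1 (derived state 'yes') is shared by Beta and Epsilon — a synapomorphy uniting that clade.
Only Beta, Epsilon, and Eta show the derived state 'yes' for Char. 2, supporting them as a clade.
Char. 3 (derived state 'yes') is unique to Zeta (autapomorphy; uninformative for grouping).
Char. 4 (derived state 'no') is shared by all ingroup taxa — unites the whole ingroup.
Most parsimonious ingroup topology: (((Epsilon,Beta),Eta),Zeta).
The clade {Beta, Epsilon} is supported by Char. 1: its derived state 'yes' occurs in exactly those taxa and in no other taxon (including the outgroup).

Char. 1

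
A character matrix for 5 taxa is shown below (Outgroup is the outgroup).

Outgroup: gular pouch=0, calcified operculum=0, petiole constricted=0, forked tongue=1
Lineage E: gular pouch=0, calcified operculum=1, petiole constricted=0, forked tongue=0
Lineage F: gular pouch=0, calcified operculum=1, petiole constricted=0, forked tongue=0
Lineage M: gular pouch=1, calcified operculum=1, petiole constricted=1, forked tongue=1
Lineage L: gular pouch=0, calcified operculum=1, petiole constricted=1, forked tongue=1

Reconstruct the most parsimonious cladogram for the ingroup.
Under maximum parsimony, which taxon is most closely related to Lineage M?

Character polarity is set by the outgroup: the derived state is whichever differs from the outgroup's state, so for forked tongue the derived state is '0', and for the remaining characters it is '1'.
gular pouch (derived state '1') is unique to Lineage M (autapomorphy; uninformative for grouping).
All ingroup taxa share the derived state '1' for calcified operculum; it defines the ingroup but does not resolve relationships within it.
Only Lineage L and Lineage M show the derived state '1' for petiole constricted, supporting them as a clade.
Only Lineage E and Lineage F show the derived state '0' for forked tongue, supporting them as a clade.
Most parsimonious ingroup topology: ((Lineage E,Lineage F),(Lineage M,Lineage L)).
Lineage M and Lineage L form a cherry on this tree, so they are sister taxa.

Lineage L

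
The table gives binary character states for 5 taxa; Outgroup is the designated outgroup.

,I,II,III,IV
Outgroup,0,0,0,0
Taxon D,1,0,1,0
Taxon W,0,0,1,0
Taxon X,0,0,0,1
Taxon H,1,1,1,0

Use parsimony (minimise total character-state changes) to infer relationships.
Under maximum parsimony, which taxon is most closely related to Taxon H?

Taxon D

The outgroup has state '0' for every character, so '1' is the derived state throughout.
I (derived state '1') is shared by Taxon D and Taxon H — a synapomorphy uniting that clade.
II: derived state '1' in Taxon H only — an autapomorphy, so it tells us nothing about relationships among taxa.
Only Taxon D, Taxon H, and Taxon W show the derived state '1' for III, supporting them as a clade.
IV (derived state '1') is unique to Taxon X (autapomorphy; uninformative for grouping).
Most parsimonious ingroup topology: (((Taxon D,Taxon H),Taxon W),Taxon X).
Taxon H and Taxon D form a cherry on this tree, so they are sister taxa.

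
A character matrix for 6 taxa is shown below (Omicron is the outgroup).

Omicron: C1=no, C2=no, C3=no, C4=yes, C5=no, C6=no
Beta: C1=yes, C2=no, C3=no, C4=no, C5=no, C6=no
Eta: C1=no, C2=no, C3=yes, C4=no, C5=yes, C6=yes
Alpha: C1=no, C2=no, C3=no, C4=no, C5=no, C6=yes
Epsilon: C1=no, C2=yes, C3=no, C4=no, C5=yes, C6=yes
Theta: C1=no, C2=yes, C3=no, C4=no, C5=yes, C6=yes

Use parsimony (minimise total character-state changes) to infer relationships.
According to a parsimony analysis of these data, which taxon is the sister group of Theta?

Epsilon

Character polarity is set by the outgroup: the derived state is whichever differs from the outgroup's state, so for C4 the derived state is 'no', and for the remaining characters it is 'yes'.
C1 (derived state 'yes') is unique to Beta (autapomorphy; uninformative for grouping).
C2: derived state 'yes' in Epsilon and Theta only — synapomorphy for {Epsilon, Theta}.
C3: derived state 'yes' in Eta only — an autapomorphy, so it tells us nothing about relationships among taxa.
All ingroup taxa share the derived state 'no' for C4; it defines the ingroup but does not resolve relationships within it.
C5: derived state 'yes' in Epsilon, Eta, and Theta only — synapomorphy for {Epsilon, Eta, Theta}.
Only Alpha, Epsilon, Eta, and Theta show the derived state 'yes' for C6, supporting them as a clade.
Most parsimonious ingroup topology: (Beta,((Eta,(Epsilon,Theta)),Alpha)).
Theta and Epsilon form a cherry on this tree, so they are sister taxa.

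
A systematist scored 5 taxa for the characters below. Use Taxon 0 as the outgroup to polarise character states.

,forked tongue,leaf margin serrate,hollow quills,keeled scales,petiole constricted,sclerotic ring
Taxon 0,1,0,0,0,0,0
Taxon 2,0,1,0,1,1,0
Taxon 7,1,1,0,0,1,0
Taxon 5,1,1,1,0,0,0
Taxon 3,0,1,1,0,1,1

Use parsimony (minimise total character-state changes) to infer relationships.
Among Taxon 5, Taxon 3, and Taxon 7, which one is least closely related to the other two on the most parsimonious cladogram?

Character polarity is set by the outgroup: the derived state is whichever differs from the outgroup's state, so for forked tongue the derived state is '0', and for the remaining characters it is '1'.
Only Taxon 2 and Taxon 3 show the derived state '0' for forked tongue, supporting them as a clade.
leaf margin serrate (derived state '1') is shared by all ingroup taxa — unites the whole ingroup.
hollow quills (state '1') occurs in Taxon 3 and Taxon 5 but conflicts with the nesting implied by the other characters — most parsimoniously interpreted as homoplasy.
keeled scales (derived state '1') is unique to Taxon 2 (autapomorphy; uninformative for grouping).
petiole constricted (derived state '1') is shared by Taxon 2, Taxon 3, and Taxon 7 — a synapomorphy uniting that clade.
sclerotic ring (derived state '1') is unique to Taxon 3 (autapomorphy; uninformative for grouping).
Most parsimonious ingroup topology: (((Taxon 2,Taxon 3),Taxon 7),Taxon 5).
Taxon 3 and Taxon 7 share a more recent common ancestor with each other than either does with Taxon 5, so Taxon 5 is the least closely related of the three.

Taxon 5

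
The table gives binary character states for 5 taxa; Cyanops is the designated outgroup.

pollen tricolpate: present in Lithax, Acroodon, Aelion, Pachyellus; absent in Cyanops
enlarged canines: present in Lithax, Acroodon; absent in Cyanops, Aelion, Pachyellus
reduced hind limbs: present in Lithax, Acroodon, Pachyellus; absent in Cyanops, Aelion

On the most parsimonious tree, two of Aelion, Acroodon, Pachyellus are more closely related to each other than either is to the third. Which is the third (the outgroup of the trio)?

The outgroup has state 'absent' for every character, so 'present' is the derived state throughout.
All ingroup taxa share the derived state 'present' for pollen tricolpate; it defines the ingroup but does not resolve relationships within it.
Only Acroodon and Lithax show the derived state 'present' for enlarged canines, supporting them as a clade.
Only Acroodon, Lithax, and Pachyellus show the derived state 'present' for reduced hind limbs, supporting them as a clade.
Most parsimonious ingroup topology: (((Lithax,Acroodon),Pachyellus),Aelion).
Pachyellus and Acroodon share a more recent common ancestor with each other than either does with Aelion, so Aelion is the least closely related of the three.

Aelion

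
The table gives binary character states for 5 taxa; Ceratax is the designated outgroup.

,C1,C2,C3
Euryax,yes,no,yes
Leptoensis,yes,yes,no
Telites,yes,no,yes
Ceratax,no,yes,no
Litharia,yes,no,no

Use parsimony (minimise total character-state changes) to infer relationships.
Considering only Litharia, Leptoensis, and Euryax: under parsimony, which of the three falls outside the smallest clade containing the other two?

Leptoensis

Character polarity is set by the outgroup: the derived state is whichever differs from the outgroup's state, so for C2 the derived state is 'no', and for the remaining characters it is 'yes'.
C1 (derived state 'yes') is shared by all ingroup taxa — unites the whole ingroup.
C2: derived state 'no' in Euryax, Litharia, and Telites only — synapomorphy for {Euryax, Litharia, Telites}.
C3 (derived state 'yes') is shared by Euryax and Telites — a synapomorphy uniting that clade.
Most parsimonious ingroup topology: (Leptoensis,((Euryax,Telites),Litharia)).
Litharia and Euryax share a more recent common ancestor with each other than either does with Leptoensis, so Leptoensis is the least closely related of the three.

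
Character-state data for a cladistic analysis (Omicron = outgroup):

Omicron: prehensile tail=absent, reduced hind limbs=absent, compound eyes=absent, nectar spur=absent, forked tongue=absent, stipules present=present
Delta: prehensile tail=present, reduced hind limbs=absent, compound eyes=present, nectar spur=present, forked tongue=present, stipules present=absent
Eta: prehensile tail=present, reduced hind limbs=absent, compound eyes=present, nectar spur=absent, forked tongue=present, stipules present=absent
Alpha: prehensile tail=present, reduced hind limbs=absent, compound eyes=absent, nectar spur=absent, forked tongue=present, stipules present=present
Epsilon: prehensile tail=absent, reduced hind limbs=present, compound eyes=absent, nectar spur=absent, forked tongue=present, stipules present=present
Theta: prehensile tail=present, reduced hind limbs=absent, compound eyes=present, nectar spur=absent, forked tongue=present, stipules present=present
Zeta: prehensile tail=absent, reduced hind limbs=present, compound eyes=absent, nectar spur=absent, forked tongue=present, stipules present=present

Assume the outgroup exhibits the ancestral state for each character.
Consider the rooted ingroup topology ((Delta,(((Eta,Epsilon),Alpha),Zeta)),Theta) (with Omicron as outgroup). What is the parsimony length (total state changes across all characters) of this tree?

Map each character onto ((Delta,(((Eta,Epsilon),Alpha),Zeta)),Theta) (rooted by Omicron) and count the minimum state changes it requires (Fitch parsimony):
prehensile tail: 3; reduced hind limbs: 2; compound eyes: 3; nectar spur: 1; forked tongue: 1; stipules present: 2.
Total tree length = 12.

12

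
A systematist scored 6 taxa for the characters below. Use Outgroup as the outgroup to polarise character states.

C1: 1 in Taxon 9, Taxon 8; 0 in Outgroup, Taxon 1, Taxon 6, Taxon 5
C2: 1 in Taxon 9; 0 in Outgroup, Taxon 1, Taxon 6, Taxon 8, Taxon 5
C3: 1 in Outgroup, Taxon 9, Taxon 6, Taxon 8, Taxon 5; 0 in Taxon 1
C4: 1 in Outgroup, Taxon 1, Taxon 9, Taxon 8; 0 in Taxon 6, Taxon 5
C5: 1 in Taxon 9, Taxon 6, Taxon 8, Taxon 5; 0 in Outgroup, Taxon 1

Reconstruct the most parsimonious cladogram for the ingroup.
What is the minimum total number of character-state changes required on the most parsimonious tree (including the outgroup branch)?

Character polarity is set by the outgroup: the derived state is whichever differs from the outgroup's state, so for C3, C4 the derived state is '0', and for the remaining characters it is '1'.
Only Taxon 8 and Taxon 9 show the derived state '1' for C1, supporting them as a clade.
C2 (derived state '1') is unique to Taxon 9 (autapomorphy; uninformative for grouping).
C3 (derived state '0') is unique to Taxon 1 (autapomorphy; uninformative for grouping).
C4 (derived state '0') is shared by Taxon 5 and Taxon 6 — a synapomorphy uniting that clade.
Only Taxon 5, Taxon 6, Taxon 8, and Taxon 9 show the derived state '1' for C5, supporting them as a clade.
Most parsimonious ingroup topology: (Taxon 1,((Taxon 9,Taxon 8),(Taxon 6,Taxon 5))).
Changes per character on this tree: C1: 1; C2: 1; C3: 1; C4: 1; C5: 1.
Total = 5.

5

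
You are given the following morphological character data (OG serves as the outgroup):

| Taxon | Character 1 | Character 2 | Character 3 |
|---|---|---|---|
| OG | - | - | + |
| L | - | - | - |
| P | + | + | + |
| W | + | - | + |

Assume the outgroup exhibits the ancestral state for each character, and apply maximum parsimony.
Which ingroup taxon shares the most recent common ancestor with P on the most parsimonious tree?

W

Character polarity is set by the outgroup: the derived state is whichever differs from the outgroup's state, so for Character 3 the derived state is '-', and for the remaining characters it is '+'.
Character 1: derived state '+' in P and W only — synapomorphy for {P, W}.
Character 2 (derived state '+') is unique to P (autapomorphy; uninformative for grouping).
Character 3: derived state '-' in L only — an autapomorphy, so it tells us nothing about relationships among taxa.
Most parsimonious ingroup topology: (L,(P,W)).
P and W form a cherry on this tree, so they are sister taxa.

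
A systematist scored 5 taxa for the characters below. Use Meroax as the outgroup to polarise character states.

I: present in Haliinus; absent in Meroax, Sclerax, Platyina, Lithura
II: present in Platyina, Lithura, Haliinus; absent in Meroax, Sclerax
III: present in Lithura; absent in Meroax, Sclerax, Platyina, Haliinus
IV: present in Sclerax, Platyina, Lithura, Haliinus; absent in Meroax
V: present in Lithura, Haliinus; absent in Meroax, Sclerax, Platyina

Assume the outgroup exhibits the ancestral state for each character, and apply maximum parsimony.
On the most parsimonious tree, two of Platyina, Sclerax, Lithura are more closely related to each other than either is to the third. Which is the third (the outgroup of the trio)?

The outgroup has state 'absent' for every character, so 'present' is the derived state throughout.
I: derived state 'present' in Haliinus only — an autapomorphy, so it tells us nothing about relationships among taxa.
II (derived state 'present') is shared by Haliinus, Lithura, and Platyina — a synapomorphy uniting that clade.
III: derived state 'present' in Lithura only — an autapomorphy, so it tells us nothing about relationships among taxa.
All ingroup taxa share the derived state 'present' for IV; it defines the ingroup but does not resolve relationships within it.
V (derived state 'present') is shared by Haliinus and Lithura — a synapomorphy uniting that clade.
Most parsimonious ingroup topology: (Sclerax,(Platyina,(Lithura,Haliinus))).
Lithura and Platyina share a more recent common ancestor with each other than either does with Sclerax, so Sclerax is the least closely related of the three.

Sclerax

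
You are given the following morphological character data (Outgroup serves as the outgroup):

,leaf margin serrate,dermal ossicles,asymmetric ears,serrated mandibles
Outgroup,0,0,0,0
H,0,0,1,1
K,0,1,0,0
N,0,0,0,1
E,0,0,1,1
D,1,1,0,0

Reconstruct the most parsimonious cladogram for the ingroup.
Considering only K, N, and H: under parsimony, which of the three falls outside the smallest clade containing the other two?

K

The outgroup has state '0' for every character, so '1' is the derived state throughout.
leaf margin serrate: derived state '1' in D only — an autapomorphy, so it tells us nothing about relationships among taxa.
Only D and K show the derived state '1' for dermal ossicles, supporting them as a clade.
asymmetric ears (derived state '1') is shared by E and H — a synapomorphy uniting that clade.
serrated mandibles: derived state '1' in E, H, and N only — synapomorphy for {E, H, N}.
Most parsimonious ingroup topology: (((H,E),N),(K,D)).
N and H share a more recent common ancestor with each other than either does with K, so K is the least closely related of the three.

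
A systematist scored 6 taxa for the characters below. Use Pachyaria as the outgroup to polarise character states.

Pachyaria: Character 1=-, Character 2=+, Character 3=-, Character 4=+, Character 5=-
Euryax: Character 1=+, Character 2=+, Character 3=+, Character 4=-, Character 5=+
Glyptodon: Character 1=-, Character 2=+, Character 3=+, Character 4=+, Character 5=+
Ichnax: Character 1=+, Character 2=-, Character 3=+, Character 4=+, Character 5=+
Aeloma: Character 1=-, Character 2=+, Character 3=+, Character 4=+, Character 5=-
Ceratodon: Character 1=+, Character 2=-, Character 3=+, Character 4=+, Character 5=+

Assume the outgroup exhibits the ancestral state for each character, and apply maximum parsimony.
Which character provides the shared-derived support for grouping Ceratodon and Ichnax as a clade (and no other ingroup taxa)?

Character 2

Character polarity is set by the outgroup: the derived state is whichever differs from the outgroup's state, so for Character 2, Character 4 the derived state is '-', and for the remaining characters it is '+'.
Character 1 (derived state '+') is shared by Ceratodon, Euryax, and Ichnax — a synapomorphy uniting that clade.
Only Ceratodon and Ichnax show the derived state '-' for Character 2, supporting them as a clade.
Character 3 (derived state '+') is shared by all ingroup taxa — unites the whole ingroup.
Character 4: derived state '-' in Euryax only — an autapomorphy, so it tells us nothing about relationships among taxa.
Character 5 (derived state '+') is shared by Ceratodon, Euryax, Glyptodon, and Ichnax — a synapomorphy uniting that clade.
Most parsimonious ingroup topology: (((Euryax,(Ichnax,Ceratodon)),Glyptodon),Aeloma).
The clade {Ceratodon, Ichnax} is supported by Character 2: its derived state '-' occurs in exactly those taxa and in no other taxon (including the outgroup).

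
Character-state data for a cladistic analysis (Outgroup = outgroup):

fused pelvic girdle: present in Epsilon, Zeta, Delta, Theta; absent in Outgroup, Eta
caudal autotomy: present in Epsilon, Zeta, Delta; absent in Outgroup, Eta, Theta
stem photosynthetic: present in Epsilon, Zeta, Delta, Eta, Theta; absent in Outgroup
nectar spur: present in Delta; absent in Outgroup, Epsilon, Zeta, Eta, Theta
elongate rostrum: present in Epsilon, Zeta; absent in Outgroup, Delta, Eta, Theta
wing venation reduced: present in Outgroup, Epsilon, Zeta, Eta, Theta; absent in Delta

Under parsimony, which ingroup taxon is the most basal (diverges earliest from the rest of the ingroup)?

Eta

Character polarity is set by the outgroup: the derived state is whichever differs from the outgroup's state, so for wing venation reduced the derived state is 'absent', and for the remaining characters it is 'present'.
fused pelvic girdle: derived state 'present' in Delta, Epsilon, Theta, and Zeta only — synapomorphy for {Delta, Epsilon, Theta, Zeta}.
caudal autotomy: derived state 'present' in Delta, Epsilon, and Zeta only — synapomorphy for {Delta, Epsilon, Zeta}.
stem photosynthetic (derived state 'present') is shared by all ingroup taxa — unites the whole ingroup.
nectar spur: derived state 'present' in Delta only — an autapomorphy, so it tells us nothing about relationships among taxa.
elongate rostrum: derived state 'present' in Epsilon and Zeta only — synapomorphy for {Epsilon, Zeta}.
wing venation reduced (derived state 'absent') is unique to Delta (autapomorphy; uninformative for grouping).
Most parsimonious ingroup topology: (((Delta,(Epsilon,Zeta)),Theta),Eta).
Eta is sister to the clade containing all other ingroup taxa, so it is the earliest-diverging (most basal) ingroup lineage.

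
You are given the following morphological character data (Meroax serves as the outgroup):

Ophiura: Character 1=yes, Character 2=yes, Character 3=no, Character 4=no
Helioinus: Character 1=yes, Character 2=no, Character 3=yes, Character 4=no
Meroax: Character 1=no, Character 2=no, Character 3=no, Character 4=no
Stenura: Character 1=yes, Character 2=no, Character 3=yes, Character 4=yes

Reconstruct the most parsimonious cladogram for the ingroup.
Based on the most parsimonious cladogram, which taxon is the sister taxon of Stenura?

Helioinus

The outgroup has state 'no' for every character, so 'yes' is the derived state throughout.
All ingroup taxa share the derived state 'yes' for Character 1; it defines the ingroup but does not resolve relationships within it.
Character 2 (derived state 'yes') is unique to Ophiura (autapomorphy; uninformative for grouping).
Only Helioinus and Stenura show the derived state 'yes' for Character 3, supporting them as a clade.
Character 4 (derived state 'yes') is unique to Stenura (autapomorphy; uninformative for grouping).
Most parsimonious ingroup topology: (Ophiura,(Stenura,Helioinus)).
Stenura and Helioinus form a cherry on this tree, so they are sister taxa.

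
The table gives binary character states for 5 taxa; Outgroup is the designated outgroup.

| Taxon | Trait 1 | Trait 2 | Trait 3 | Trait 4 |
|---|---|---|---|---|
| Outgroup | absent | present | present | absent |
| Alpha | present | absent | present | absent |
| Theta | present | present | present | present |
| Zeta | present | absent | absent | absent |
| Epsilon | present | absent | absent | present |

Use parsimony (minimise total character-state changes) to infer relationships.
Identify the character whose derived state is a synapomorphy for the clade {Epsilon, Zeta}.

Character polarity is set by the outgroup: the derived state is whichever differs from the outgroup's state, so for Trait 2, Trait 3 the derived state is 'absent', and for the remaining characters it is 'present'.
Trait 1 (derived state 'present') is shared by all ingroup taxa — unites the whole ingroup.
Only Alpha, Epsilon, and Zeta show the derived state 'absent' for Trait 2, supporting them as a clade.
Only Epsilon and Zeta show the derived state 'absent' for Trait 3, supporting them as a clade.
Trait 4 groups Epsilon and Theta, which is incompatible with the clades supported by the remaining characters; treating it as convergent (homoplasy) costs fewer steps than any alternative tree.
Most parsimonious ingroup topology: ((Alpha,(Zeta,Epsilon)),Theta).
The clade {Epsilon, Zeta} is supported by Trait 3: its derived state 'absent' occurs in exactly those taxa and in no other taxon (including the outgroup).

Trait 3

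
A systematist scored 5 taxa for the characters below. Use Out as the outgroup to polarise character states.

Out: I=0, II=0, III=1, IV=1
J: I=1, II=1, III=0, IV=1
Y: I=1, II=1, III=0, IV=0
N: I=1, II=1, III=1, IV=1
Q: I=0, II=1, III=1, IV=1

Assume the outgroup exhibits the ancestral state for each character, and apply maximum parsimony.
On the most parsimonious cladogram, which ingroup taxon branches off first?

Q

Character polarity is set by the outgroup: the derived state is whichever differs from the outgroup's state, so for III, IV the derived state is '0', and for the remaining characters it is '1'.
Only J, N, and Y show the derived state '1' for I, supporting them as a clade.
All ingroup taxa share the derived state '1' for II; it defines the ingroup but does not resolve relationships within it.
Only J and Y show the derived state '0' for III, supporting them as a clade.
IV (derived state '0') is unique to Y (autapomorphy; uninformative for grouping).
Most parsimonious ingroup topology: (((J,Y),N),Q).
Q is sister to the clade containing all other ingroup taxa, so it is the earliest-diverging (most basal) ingroup lineage.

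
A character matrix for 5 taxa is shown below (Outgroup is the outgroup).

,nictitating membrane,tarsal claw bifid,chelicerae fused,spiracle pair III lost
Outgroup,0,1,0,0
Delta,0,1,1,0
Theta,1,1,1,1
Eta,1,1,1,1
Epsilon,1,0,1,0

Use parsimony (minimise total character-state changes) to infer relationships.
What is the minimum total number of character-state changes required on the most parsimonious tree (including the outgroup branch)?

4

Character polarity is set by the outgroup: the derived state is whichever differs from the outgroup's state, so for tarsal claw bifid the derived state is '0', and for the remaining characters it is '1'.
nictitating membrane: derived state '1' in Epsilon, Eta, and Theta only — synapomorphy for {Epsilon, Eta, Theta}.
tarsal claw bifid: derived state '0' in Epsilon only — an autapomorphy, so it tells us nothing about relationships among taxa.
chelicerae fused (derived state '1') is shared by all ingroup taxa — unites the whole ingroup.
spiracle pair III lost (derived state '1') is shared by Eta and Theta — a synapomorphy uniting that clade.
Most parsimonious ingroup topology: (Delta,((Theta,Eta),Epsilon)).
Changes per character on this tree: nictitating membrane: 1; tarsal claw bifid: 1; chelicerae fused: 1; spiracle pair III lost: 1.
Total = 4.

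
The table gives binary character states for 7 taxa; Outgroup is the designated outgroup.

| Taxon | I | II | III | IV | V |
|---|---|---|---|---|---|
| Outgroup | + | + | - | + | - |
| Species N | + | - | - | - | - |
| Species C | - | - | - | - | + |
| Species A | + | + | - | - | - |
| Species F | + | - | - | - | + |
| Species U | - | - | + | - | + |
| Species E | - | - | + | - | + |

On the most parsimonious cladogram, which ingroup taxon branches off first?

Character polarity is set by the outgroup: the derived state is whichever differs from the outgroup's state, so for I, II, IV the derived state is '-', and for the remaining characters it is '+'.
Only Species C, Species E, and Species U show the derived state '-' for I, supporting them as a clade.
II (derived state '-') is shared by Species C, Species E, Species F, Species N, and Species U — a synapomorphy uniting that clade.
Only Species E and Species U show the derived state '+' for III, supporting them as a clade.
IV (derived state '-') is shared by all ingroup taxa — unites the whole ingroup.
V (derived state '+') is shared by Species C, Species E, Species F, and Species U — a synapomorphy uniting that clade.
Most parsimonious ingroup topology: ((Species N,((Species C,(Species U,Species E)),Species F)),Species A).
Species A is sister to the clade containing all other ingroup taxa, so it is the earliest-diverging (most basal) ingroup lineage.

Species A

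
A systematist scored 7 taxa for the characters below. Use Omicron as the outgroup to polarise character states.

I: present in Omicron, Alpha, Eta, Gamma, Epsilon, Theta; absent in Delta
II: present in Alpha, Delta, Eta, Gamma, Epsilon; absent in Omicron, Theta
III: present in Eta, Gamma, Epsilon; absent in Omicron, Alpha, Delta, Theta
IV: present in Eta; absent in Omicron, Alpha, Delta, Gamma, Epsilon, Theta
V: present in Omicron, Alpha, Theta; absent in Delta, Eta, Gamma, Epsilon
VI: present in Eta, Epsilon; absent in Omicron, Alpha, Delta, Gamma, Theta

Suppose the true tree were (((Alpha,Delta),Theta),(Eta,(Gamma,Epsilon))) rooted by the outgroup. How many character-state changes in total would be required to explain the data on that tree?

9

Map each character onto (((Alpha,Delta),Theta),(Eta,(Gamma,Epsilon))) (rooted by Omicron) and count the minimum state changes it requires (Fitch parsimony):
I: 1; II: 2; III: 1; IV: 1; V: 2; VI: 2.
Total tree length = 9.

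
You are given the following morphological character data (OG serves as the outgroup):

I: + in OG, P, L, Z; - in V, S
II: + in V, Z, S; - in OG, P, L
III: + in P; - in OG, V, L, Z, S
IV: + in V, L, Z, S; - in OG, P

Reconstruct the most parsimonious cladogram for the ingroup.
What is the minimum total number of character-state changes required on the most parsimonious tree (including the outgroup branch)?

Character polarity is set by the outgroup: the derived state is whichever differs from the outgroup's state, so for I the derived state is '-', and for the remaining characters it is '+'.
Only S and V show the derived state '-' for I, supporting them as a clade.
II: derived state '+' in S, V, and Z only — synapomorphy for {S, V, Z}.
III: derived state '+' in P only — an autapomorphy, so it tells us nothing about relationships among taxa.
Only L, S, V, and Z show the derived state '+' for IV, supporting them as a clade.
Most parsimonious ingroup topology: ((((V,S),Z),L),P).
Changes per character on this tree: I: 1; II: 1; III: 1; IV: 1.
Total = 4.

4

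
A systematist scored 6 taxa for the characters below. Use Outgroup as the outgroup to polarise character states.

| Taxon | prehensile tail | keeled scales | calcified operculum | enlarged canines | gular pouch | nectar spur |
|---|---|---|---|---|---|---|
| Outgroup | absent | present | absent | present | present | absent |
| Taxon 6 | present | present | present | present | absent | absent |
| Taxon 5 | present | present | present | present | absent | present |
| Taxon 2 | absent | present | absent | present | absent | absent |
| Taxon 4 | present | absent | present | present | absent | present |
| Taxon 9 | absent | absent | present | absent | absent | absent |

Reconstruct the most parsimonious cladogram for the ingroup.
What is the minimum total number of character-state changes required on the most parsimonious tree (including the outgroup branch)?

7

Character polarity is set by the outgroup: the derived state is whichever differs from the outgroup's state, so for keeled scales, enlarged canines, gular pouch the derived state is 'absent', and for the remaining characters it is 'present'.
prehensile tail (derived state 'present') is shared by Taxon 4, Taxon 5, and Taxon 6 — a synapomorphy uniting that clade.
keeled scales groups Taxon 4 and Taxon 9, which is incompatible with the clades supported by the remaining characters; treating it as convergent (homoplasy) costs fewer steps than any alternative tree.
calcified operculum: derived state 'present' in Taxon 4, Taxon 5, Taxon 6, and Taxon 9 only — synapomorphy for {Taxon 4, Taxon 5, Taxon 6, Taxon 9}.
enlarged canines (derived state 'absent') is unique to Taxon 9 (autapomorphy; uninformative for grouping).
All ingroup taxa share the derived state 'absent' for gular pouch; it defines the ingroup but does not resolve relationships within it.
nectar spur (derived state 'present') is shared by Taxon 4 and Taxon 5 — a synapomorphy uniting that clade.
Most parsimonious ingroup topology: (((Taxon 6,(Taxon 5,Taxon 4)),Taxon 9),Taxon 2).
Changes per character on this tree: prehensile tail: 1; keeled scales: 2; calcified operculum: 1; enlarged canines: 1; gular pouch: 1; nectar spur: 1.
Total = 7.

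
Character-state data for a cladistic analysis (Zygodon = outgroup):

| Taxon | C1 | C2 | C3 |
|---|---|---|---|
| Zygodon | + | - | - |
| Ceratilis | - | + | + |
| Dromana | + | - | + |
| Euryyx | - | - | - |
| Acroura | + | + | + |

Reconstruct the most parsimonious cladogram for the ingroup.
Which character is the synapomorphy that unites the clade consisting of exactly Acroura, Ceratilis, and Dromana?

C3

Character polarity is set by the outgroup: the derived state is whichever differs from the outgroup's state, so for C1 the derived state is '-', and for the remaining characters it is '+'.
C1 (state '-') occurs in Ceratilis and Euryyx but conflicts with the nesting implied by the other characters — most parsimoniously interpreted as homoplasy.
Only Acroura and Ceratilis show the derived state '+' for C2, supporting them as a clade.
C3: derived state '+' in Acroura, Ceratilis, and Dromana only — synapomorphy for {Acroura, Ceratilis, Dromana}.
Most parsimonious ingroup topology: (Euryyx,((Ceratilis,Acroura),Dromana)).
The clade {Acroura, Ceratilis, Dromana} is supported by C3: its derived state '+' occurs in exactly those taxa and in no other taxon (including the outgroup).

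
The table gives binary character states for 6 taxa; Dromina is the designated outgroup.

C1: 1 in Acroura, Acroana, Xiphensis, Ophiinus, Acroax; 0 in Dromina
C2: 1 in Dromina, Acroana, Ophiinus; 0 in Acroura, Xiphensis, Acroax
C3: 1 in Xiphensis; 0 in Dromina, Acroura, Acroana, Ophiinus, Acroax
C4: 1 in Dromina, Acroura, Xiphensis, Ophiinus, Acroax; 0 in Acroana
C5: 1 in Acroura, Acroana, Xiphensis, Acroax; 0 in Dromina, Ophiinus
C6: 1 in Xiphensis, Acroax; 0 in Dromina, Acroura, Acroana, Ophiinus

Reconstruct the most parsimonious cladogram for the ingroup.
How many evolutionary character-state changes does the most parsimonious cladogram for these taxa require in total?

6

Character polarity is set by the outgroup: the derived state is whichever differs from the outgroup's state, so for C2, C4 the derived state is '0', and for the remaining characters it is '1'.
All ingroup taxa share the derived state '1' for C1; it defines the ingroup but does not resolve relationships within it.
C2: derived state '0' in Acroax, Acroura, and Xiphensis only — synapomorphy for {Acroax, Acroura, Xiphensis}.
C3 (derived state '1') is unique to Xiphensis (autapomorphy; uninformative for grouping).
C4: derived state '0' in Acroana only — an autapomorphy, so it tells us nothing about relationships among taxa.
Only Acroana, Acroax, Acroura, and Xiphensis show the derived state '1' for C5, supporting them as a clade.
C6: derived state '1' in Acroax and Xiphensis only — synapomorphy for {Acroax, Xiphensis}.
Most parsimonious ingroup topology: (((Acroura,(Xiphensis,Acroax)),Acroana),Ophiinus).
Changes per character on this tree: C1: 1; C2: 1; C3: 1; C4: 1; C5: 1; C6: 1.
Total = 6.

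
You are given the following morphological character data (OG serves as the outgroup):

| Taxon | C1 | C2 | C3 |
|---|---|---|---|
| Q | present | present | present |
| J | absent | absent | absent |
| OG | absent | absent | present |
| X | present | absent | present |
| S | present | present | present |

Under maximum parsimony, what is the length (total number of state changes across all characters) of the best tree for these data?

Character polarity is set by the outgroup: the derived state is whichever differs from the outgroup's state, so for C3 the derived state is 'absent', and for the remaining characters it is 'present'.
C1 (derived state 'present') is shared by Q, S, and X — a synapomorphy uniting that clade.
Only Q and S show the derived state 'present' for C2, supporting them as a clade.
C3: derived state 'absent' in J only — an autapomorphy, so it tells us nothing about relationships among taxa.
Most parsimonious ingroup topology: (((Q,S),X),J).
Changes per character on this tree: C1: 1; C2: 1; C3: 1.
Total = 3.

3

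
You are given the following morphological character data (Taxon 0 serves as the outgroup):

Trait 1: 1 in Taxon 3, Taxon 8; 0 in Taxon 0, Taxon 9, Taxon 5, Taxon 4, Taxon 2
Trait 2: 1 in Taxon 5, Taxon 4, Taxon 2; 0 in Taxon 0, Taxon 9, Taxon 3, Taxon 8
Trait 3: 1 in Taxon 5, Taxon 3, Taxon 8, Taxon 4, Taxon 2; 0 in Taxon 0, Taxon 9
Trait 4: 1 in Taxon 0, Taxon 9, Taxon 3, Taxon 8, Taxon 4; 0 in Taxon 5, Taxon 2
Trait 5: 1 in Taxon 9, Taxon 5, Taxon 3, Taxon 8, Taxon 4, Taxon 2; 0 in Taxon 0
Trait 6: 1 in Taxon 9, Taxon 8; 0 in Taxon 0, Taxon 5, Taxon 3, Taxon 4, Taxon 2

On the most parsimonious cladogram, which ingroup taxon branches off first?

Taxon 9

Character polarity is set by the outgroup: the derived state is whichever differs from the outgroup's state, so for Trait 4 the derived state is '0', and for the remaining characters it is '1'.
Trait 1 (derived state '1') is shared by Taxon 3 and Taxon 8 — a synapomorphy uniting that clade.
Trait 2: derived state '1' in Taxon 2, Taxon 4, and Taxon 5 only — synapomorphy for {Taxon 2, Taxon 4, Taxon 5}.
Trait 3: derived state '1' in Taxon 2, Taxon 3, Taxon 4, Taxon 5, and Taxon 8 only — synapomorphy for {Taxon 2, Taxon 3, Taxon 4, Taxon 5, Taxon 8}.
Only Taxon 2 and Taxon 5 show the derived state '0' for Trait 4, supporting them as a clade.
All ingroup taxa share the derived state '1' for Trait 5; it defines the ingroup but does not resolve relationships within it.
Trait 6 (state '1') occurs in Taxon 8 and Taxon 9 but conflicts with the nesting implied by the other characters — most parsimoniously interpreted as homoplasy.
Most parsimonious ingroup topology: (Taxon 9,(((Taxon 5,Taxon 2),Taxon 4),(Taxon 3,Taxon 8))).
Taxon 9 is sister to the clade containing all other ingroup taxa, so it is the earliest-diverging (most basal) ingroup lineage.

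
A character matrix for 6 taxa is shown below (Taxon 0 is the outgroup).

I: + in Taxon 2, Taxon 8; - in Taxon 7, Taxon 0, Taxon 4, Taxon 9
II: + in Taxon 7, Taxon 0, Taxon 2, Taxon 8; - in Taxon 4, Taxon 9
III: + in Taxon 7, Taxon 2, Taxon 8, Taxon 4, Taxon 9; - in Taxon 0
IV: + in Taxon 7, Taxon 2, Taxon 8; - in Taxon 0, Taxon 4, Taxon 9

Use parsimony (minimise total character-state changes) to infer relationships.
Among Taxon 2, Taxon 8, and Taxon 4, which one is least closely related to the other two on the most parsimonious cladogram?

Taxon 4

Character polarity is set by the outgroup: the derived state is whichever differs from the outgroup's state, so for II the derived state is '-', and for the remaining characters it is '+'.
I (derived state '+') is shared by Taxon 2 and Taxon 8 — a synapomorphy uniting that clade.
II (derived state '-') is shared by Taxon 4 and Taxon 9 — a synapomorphy uniting that clade.
III (derived state '+') is shared by all ingroup taxa — unites the whole ingroup.
IV (derived state '+') is shared by Taxon 2, Taxon 7, and Taxon 8 — a synapomorphy uniting that clade.
Most parsimonious ingroup topology: ((Taxon 9,Taxon 4),((Taxon 8,Taxon 2),Taxon 7)).
Taxon 8 and Taxon 2 share a more recent common ancestor with each other than either does with Taxon 4, so Taxon 4 is the least closely related of the three.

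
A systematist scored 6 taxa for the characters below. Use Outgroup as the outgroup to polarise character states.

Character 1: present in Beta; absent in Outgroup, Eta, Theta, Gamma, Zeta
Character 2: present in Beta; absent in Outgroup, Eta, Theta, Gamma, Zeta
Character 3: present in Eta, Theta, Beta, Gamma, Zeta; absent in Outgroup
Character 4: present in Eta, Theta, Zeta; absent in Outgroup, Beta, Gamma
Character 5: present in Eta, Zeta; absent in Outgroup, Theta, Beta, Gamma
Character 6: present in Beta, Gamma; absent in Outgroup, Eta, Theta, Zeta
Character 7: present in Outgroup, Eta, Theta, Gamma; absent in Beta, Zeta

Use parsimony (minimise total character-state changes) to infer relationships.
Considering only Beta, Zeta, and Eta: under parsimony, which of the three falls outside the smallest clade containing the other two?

Character polarity is set by the outgroup: the derived state is whichever differs from the outgroup's state, so for Character 7 the derived state is 'absent', and for the remaining characters it is 'present'.
Character 1: derived state 'present' in Beta only — an autapomorphy, so it tells us nothing about relationships among taxa.
Character 2: derived state 'present' in Beta only — an autapomorphy, so it tells us nothing about relationships among taxa.
All ingroup taxa share the derived state 'present' for Character 3; it defines the ingroup but does not resolve relationships within it.
Character 4 (derived state 'present') is shared by Eta, Theta, and Zeta — a synapomorphy uniting that clade.
Only Eta and Zeta show the derived state 'present' for Character 5, supporting them as a clade.
Character 6 (derived state 'present') is shared by Beta and Gamma — a synapomorphy uniting that clade.
Character 7 groups Beta and Zeta, which is incompatible with the clades supported by the remaining characters; treating it as convergent (homoplasy) costs fewer steps than any alternative tree.
Most parsimonious ingroup topology: (((Eta,Zeta),Theta),(Beta,Gamma)).
Eta and Zeta share a more recent common ancestor with each other than either does with Beta, so Beta is the least closely related of the three.

Beta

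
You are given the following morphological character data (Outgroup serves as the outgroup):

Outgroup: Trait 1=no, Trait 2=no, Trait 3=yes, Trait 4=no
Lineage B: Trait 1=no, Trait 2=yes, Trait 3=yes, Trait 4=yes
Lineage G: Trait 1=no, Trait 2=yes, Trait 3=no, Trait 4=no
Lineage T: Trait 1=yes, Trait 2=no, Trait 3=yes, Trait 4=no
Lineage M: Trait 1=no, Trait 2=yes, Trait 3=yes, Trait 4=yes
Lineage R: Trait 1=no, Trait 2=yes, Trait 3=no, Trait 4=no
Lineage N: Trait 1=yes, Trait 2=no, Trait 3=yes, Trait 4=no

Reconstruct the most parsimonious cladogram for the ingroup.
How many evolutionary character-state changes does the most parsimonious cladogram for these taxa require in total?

Character polarity is set by the outgroup: the derived state is whichever differs from the outgroup's state, so for Trait 3 the derived state is 'no', and for the remaining characters it is 'yes'.
Trait 1: derived state 'yes' in Lineage N and Lineage T only — synapomorphy for {Lineage N, Lineage T}.
Only Lineage B, Lineage G, Lineage M, and Lineage R show the derived state 'yes' for Trait 2, supporting them as a clade.
Only Lineage G and Lineage R show the derived state 'no' for Trait 3, supporting them as a clade.
Only Lineage B and Lineage M show the derived state 'yes' for Trait 4, supporting them as a clade.
Most parsimonious ingroup topology: (((Lineage B,Lineage M),(Lineage G,Lineage R)),(Lineage T,Lineage N)).
Changes per character on this tree: Trait 1: 1; Trait 2: 1; Trait 3: 1; Trait 4: 1.
Total = 4.

4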